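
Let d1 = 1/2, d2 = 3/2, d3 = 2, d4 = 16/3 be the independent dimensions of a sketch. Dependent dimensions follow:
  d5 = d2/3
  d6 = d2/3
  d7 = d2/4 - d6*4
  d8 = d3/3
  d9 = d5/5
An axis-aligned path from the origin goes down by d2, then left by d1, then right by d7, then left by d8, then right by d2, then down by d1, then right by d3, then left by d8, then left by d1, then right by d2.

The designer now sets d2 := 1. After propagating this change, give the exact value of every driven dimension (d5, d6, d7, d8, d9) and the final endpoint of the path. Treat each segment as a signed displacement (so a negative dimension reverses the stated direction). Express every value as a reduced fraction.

Apply edit: d2 := 1
  d5 = d2/3 = 1/3
  d6 = d2/3 = 1/3
  d7 = d2/4 - d6*4 = -13/12
  d8 = d3/3 = 2/3
  d9 = d5/5 = 1/15
Walk from origin (0, 0):
  seg 1: down by d2 = 1 → (0, -1)
  seg 2: left by d1 = 1/2 → (-1/2, -1)
  seg 3: right by d7 = -13/12 → (-19/12, -1)
  seg 4: left by d8 = 2/3 → (-9/4, -1)
  seg 5: right by d2 = 1 → (-5/4, -1)
  seg 6: down by d1 = 1/2 → (-5/4, -3/2)
  seg 7: right by d3 = 2 → (3/4, -3/2)
  seg 8: left by d8 = 2/3 → (1/12, -3/2)
  seg 9: left by d1 = 1/2 → (-5/12, -3/2)
  seg 10: right by d2 = 1 → (7/12, -3/2)

d5 = 1/3
d6 = 1/3
d7 = -13/12
d8 = 2/3
d9 = 1/15
endpoint = (7/12, -3/2)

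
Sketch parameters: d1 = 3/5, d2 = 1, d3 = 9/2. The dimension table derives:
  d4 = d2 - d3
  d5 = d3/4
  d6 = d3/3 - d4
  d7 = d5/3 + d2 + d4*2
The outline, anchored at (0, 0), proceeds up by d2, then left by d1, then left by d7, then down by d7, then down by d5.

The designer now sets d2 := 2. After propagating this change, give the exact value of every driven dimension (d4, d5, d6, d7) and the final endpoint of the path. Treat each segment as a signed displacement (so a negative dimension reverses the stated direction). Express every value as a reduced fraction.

d4 = -5/2
d5 = 9/8
d6 = 4
d7 = -21/8
endpoint = (81/40, 7/2)

Apply edit: d2 := 2
  d4 = d2 - d3 = -5/2
  d5 = d3/4 = 9/8
  d6 = d3/3 - d4 = 4
  d7 = d5/3 + d2 + d4*2 = -21/8
Walk from origin (0, 0):
  seg 1: up by d2 = 2 → (0, 2)
  seg 2: left by d1 = 3/5 → (-3/5, 2)
  seg 3: left by d7 = -21/8 → (81/40, 2)
  seg 4: down by d7 = -21/8 → (81/40, 37/8)
  seg 5: down by d5 = 9/8 → (81/40, 7/2)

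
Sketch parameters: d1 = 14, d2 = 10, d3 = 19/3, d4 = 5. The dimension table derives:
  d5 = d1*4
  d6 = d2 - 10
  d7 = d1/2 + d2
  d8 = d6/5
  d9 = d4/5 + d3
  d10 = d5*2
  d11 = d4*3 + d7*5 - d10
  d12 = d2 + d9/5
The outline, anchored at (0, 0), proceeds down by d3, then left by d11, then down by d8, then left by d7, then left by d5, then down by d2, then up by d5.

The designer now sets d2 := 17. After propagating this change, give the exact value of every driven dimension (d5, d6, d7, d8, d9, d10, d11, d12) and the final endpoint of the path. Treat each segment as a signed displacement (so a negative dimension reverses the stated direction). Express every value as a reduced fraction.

Apply edit: d2 := 17
  d5 = d1*4 = 56
  d6 = d2 - 10 = 7
  d7 = d1/2 + d2 = 24
  d8 = d6/5 = 7/5
  d9 = d4/5 + d3 = 22/3
  d10 = d5*2 = 112
  d11 = d4*3 + d7*5 - d10 = 23
  d12 = d2 + d9/5 = 277/15
Walk from origin (0, 0):
  seg 1: down by d3 = 19/3 → (0, -19/3)
  seg 2: left by d11 = 23 → (-23, -19/3)
  seg 3: down by d8 = 7/5 → (-23, -116/15)
  seg 4: left by d7 = 24 → (-47, -116/15)
  seg 5: left by d5 = 56 → (-103, -116/15)
  seg 6: down by d2 = 17 → (-103, -371/15)
  seg 7: up by d5 = 56 → (-103, 469/15)

d5 = 56
d6 = 7
d7 = 24
d8 = 7/5
d9 = 22/3
d10 = 112
d11 = 23
d12 = 277/15
endpoint = (-103, 469/15)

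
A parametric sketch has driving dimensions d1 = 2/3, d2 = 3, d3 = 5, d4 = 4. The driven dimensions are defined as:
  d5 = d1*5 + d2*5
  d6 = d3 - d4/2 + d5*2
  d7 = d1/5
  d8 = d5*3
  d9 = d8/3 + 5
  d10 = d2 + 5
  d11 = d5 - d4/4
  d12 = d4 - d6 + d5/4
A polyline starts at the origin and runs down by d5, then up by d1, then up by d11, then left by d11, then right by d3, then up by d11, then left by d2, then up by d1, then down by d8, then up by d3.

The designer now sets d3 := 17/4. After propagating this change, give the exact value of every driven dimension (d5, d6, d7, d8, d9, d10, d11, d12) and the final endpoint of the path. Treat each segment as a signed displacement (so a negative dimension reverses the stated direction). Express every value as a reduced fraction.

d5 = 55/3
d6 = 467/12
d7 = 2/15
d8 = 55
d9 = 70/3
d10 = 8
d11 = 52/3
d12 = -91/3
endpoint = (-193/12, -397/12)

Apply edit: d3 := 17/4
  d5 = d1*5 + d2*5 = 55/3
  d6 = d3 - d4/2 + d5*2 = 467/12
  d7 = d1/5 = 2/15
  d8 = d5*3 = 55
  d9 = d8/3 + 5 = 70/3
  d10 = d2 + 5 = 8
  d11 = d5 - d4/4 = 52/3
  d12 = d4 - d6 + d5/4 = -91/3
Walk from origin (0, 0):
  seg 1: down by d5 = 55/3 → (0, -55/3)
  seg 2: up by d1 = 2/3 → (0, -53/3)
  seg 3: up by d11 = 52/3 → (0, -1/3)
  seg 4: left by d11 = 52/3 → (-52/3, -1/3)
  seg 5: right by d3 = 17/4 → (-157/12, -1/3)
  seg 6: up by d11 = 52/3 → (-157/12, 17)
  seg 7: left by d2 = 3 → (-193/12, 17)
  seg 8: up by d1 = 2/3 → (-193/12, 53/3)
  seg 9: down by d8 = 55 → (-193/12, -112/3)
  seg 10: up by d3 = 17/4 → (-193/12, -397/12)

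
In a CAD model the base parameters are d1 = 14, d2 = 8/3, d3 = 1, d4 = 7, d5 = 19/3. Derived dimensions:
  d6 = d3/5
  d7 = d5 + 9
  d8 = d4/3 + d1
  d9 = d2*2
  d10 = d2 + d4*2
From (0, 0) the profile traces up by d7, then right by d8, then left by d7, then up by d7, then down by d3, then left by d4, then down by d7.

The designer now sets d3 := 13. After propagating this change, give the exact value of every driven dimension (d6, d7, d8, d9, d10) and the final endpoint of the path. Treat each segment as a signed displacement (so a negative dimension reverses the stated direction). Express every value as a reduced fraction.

d6 = 13/5
d7 = 46/3
d8 = 49/3
d9 = 16/3
d10 = 50/3
endpoint = (-6, 7/3)

Apply edit: d3 := 13
  d6 = d3/5 = 13/5
  d7 = d5 + 9 = 46/3
  d8 = d4/3 + d1 = 49/3
  d9 = d2*2 = 16/3
  d10 = d2 + d4*2 = 50/3
Walk from origin (0, 0):
  seg 1: up by d7 = 46/3 → (0, 46/3)
  seg 2: right by d8 = 49/3 → (49/3, 46/3)
  seg 3: left by d7 = 46/3 → (1, 46/3)
  seg 4: up by d7 = 46/3 → (1, 92/3)
  seg 5: down by d3 = 13 → (1, 53/3)
  seg 6: left by d4 = 7 → (-6, 53/3)
  seg 7: down by d7 = 46/3 → (-6, 7/3)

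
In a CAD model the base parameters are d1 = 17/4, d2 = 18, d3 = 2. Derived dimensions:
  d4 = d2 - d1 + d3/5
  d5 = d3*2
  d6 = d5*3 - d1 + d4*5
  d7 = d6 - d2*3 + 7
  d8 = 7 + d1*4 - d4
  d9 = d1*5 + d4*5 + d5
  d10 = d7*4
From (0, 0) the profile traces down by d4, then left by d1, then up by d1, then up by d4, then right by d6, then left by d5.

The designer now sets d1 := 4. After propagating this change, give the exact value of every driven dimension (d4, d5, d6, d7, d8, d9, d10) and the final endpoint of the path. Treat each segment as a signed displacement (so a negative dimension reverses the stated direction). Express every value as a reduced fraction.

Apply edit: d1 := 4
  d4 = d2 - d1 + d3/5 = 72/5
  d5 = d3*2 = 4
  d6 = d5*3 - d1 + d4*5 = 80
  d7 = d6 - d2*3 + 7 = 33
  d8 = 7 + d1*4 - d4 = 43/5
  d9 = d1*5 + d4*5 + d5 = 96
  d10 = d7*4 = 132
Walk from origin (0, 0):
  seg 1: down by d4 = 72/5 → (0, -72/5)
  seg 2: left by d1 = 4 → (-4, -72/5)
  seg 3: up by d1 = 4 → (-4, -52/5)
  seg 4: up by d4 = 72/5 → (-4, 4)
  seg 5: right by d6 = 80 → (76, 4)
  seg 6: left by d5 = 4 → (72, 4)

d4 = 72/5
d5 = 4
d6 = 80
d7 = 33
d8 = 43/5
d9 = 96
d10 = 132
endpoint = (72, 4)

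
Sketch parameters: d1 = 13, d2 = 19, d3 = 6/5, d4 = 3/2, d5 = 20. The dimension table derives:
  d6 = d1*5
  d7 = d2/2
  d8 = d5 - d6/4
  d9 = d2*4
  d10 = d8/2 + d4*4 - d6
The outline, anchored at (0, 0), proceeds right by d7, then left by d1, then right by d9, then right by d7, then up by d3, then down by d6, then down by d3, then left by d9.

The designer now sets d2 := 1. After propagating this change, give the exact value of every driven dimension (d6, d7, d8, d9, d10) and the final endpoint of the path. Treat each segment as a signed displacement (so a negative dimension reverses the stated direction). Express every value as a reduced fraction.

Apply edit: d2 := 1
  d6 = d1*5 = 65
  d7 = d2/2 = 1/2
  d8 = d5 - d6/4 = 15/4
  d9 = d2*4 = 4
  d10 = d8/2 + d4*4 - d6 = -457/8
Walk from origin (0, 0):
  seg 1: right by d7 = 1/2 → (1/2, 0)
  seg 2: left by d1 = 13 → (-25/2, 0)
  seg 3: right by d9 = 4 → (-17/2, 0)
  seg 4: right by d7 = 1/2 → (-8, 0)
  seg 5: up by d3 = 6/5 → (-8, 6/5)
  seg 6: down by d6 = 65 → (-8, -319/5)
  seg 7: down by d3 = 6/5 → (-8, -65)
  seg 8: left by d9 = 4 → (-12, -65)

d6 = 65
d7 = 1/2
d8 = 15/4
d9 = 4
d10 = -457/8
endpoint = (-12, -65)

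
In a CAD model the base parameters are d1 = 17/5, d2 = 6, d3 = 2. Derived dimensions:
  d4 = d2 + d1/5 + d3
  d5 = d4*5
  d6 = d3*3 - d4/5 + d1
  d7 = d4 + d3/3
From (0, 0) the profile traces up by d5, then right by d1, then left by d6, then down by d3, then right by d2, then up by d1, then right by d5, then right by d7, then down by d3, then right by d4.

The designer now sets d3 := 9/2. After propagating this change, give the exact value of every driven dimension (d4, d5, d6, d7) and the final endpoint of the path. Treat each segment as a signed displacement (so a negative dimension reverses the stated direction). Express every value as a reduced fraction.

Apply edit: d3 := 9/2
  d4 = d2 + d1/5 + d3 = 559/50
  d5 = d4*5 = 559/10
  d6 = d3*3 - d4/5 + d1 = 1833/125
  d7 = d4 + d3/3 = 317/25
Walk from origin (0, 0):
  seg 1: up by d5 = 559/10 → (0, 559/10)
  seg 2: right by d1 = 17/5 → (17/5, 559/10)
  seg 3: left by d6 = 1833/125 → (-1408/125, 559/10)
  seg 4: down by d3 = 9/2 → (-1408/125, 257/5)
  seg 5: right by d2 = 6 → (-658/125, 257/5)
  seg 6: up by d1 = 17/5 → (-658/125, 274/5)
  seg 7: right by d5 = 559/10 → (12659/250, 274/5)
  seg 8: right by d7 = 317/25 → (15829/250, 274/5)
  seg 9: down by d3 = 9/2 → (15829/250, 503/10)
  seg 10: right by d4 = 559/50 → (9312/125, 503/10)

d4 = 559/50
d5 = 559/10
d6 = 1833/125
d7 = 317/25
endpoint = (9312/125, 503/10)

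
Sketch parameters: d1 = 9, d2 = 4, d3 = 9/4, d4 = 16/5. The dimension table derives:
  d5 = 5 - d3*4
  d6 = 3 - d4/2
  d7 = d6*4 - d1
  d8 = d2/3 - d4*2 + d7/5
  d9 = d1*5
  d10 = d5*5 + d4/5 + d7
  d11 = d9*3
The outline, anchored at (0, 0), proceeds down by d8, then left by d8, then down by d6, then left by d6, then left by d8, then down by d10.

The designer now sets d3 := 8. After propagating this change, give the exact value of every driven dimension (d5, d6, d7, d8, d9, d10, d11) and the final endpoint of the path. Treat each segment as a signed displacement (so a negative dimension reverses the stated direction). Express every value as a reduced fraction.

d5 = -27
d6 = 7/5
d7 = -17/5
d8 = -431/75
d9 = 45
d10 = -3444/25
d11 = 135
endpoint = (757/75, 10658/75)

Apply edit: d3 := 8
  d5 = 5 - d3*4 = -27
  d6 = 3 - d4/2 = 7/5
  d7 = d6*4 - d1 = -17/5
  d8 = d2/3 - d4*2 + d7/5 = -431/75
  d9 = d1*5 = 45
  d10 = d5*5 + d4/5 + d7 = -3444/25
  d11 = d9*3 = 135
Walk from origin (0, 0):
  seg 1: down by d8 = -431/75 → (0, 431/75)
  seg 2: left by d8 = -431/75 → (431/75, 431/75)
  seg 3: down by d6 = 7/5 → (431/75, 326/75)
  seg 4: left by d6 = 7/5 → (326/75, 326/75)
  seg 5: left by d8 = -431/75 → (757/75, 326/75)
  seg 6: down by d10 = -3444/25 → (757/75, 10658/75)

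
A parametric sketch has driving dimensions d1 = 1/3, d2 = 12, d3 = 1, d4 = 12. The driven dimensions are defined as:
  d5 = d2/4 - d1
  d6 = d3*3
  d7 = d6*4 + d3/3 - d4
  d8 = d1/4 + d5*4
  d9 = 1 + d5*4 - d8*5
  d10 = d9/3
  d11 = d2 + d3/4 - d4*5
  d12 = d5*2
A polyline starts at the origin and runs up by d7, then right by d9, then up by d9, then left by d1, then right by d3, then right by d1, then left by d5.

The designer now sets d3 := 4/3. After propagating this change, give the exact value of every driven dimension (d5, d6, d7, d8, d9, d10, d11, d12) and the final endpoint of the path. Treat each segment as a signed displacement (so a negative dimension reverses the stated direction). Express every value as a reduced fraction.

Apply edit: d3 := 4/3
  d5 = d2/4 - d1 = 8/3
  d6 = d3*3 = 4
  d7 = d6*4 + d3/3 - d4 = 40/9
  d8 = d1/4 + d5*4 = 43/4
  d9 = 1 + d5*4 - d8*5 = -505/12
  d10 = d9/3 = -505/36
  d11 = d2 + d3/4 - d4*5 = -143/3
  d12 = d5*2 = 16/3
Walk from origin (0, 0):
  seg 1: up by d7 = 40/9 → (0, 40/9)
  seg 2: right by d9 = -505/12 → (-505/12, 40/9)
  seg 3: up by d9 = -505/12 → (-505/12, -1355/36)
  seg 4: left by d1 = 1/3 → (-509/12, -1355/36)
  seg 5: right by d3 = 4/3 → (-493/12, -1355/36)
  seg 6: right by d1 = 1/3 → (-163/4, -1355/36)
  seg 7: left by d5 = 8/3 → (-521/12, -1355/36)

d5 = 8/3
d6 = 4
d7 = 40/9
d8 = 43/4
d9 = -505/12
d10 = -505/36
d11 = -143/3
d12 = 16/3
endpoint = (-521/12, -1355/36)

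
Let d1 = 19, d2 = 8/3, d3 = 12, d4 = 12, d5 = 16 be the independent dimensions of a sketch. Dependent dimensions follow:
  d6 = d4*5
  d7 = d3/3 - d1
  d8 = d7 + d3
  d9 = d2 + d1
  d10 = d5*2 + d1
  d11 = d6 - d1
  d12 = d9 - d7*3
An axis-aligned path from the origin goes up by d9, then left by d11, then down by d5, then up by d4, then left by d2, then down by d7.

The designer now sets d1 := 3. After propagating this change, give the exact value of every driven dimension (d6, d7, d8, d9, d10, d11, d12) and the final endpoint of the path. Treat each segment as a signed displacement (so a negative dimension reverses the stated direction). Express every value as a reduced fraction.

d6 = 60
d7 = 1
d8 = 13
d9 = 17/3
d10 = 35
d11 = 57
d12 = 8/3
endpoint = (-179/3, 2/3)

Apply edit: d1 := 3
  d6 = d4*5 = 60
  d7 = d3/3 - d1 = 1
  d8 = d7 + d3 = 13
  d9 = d2 + d1 = 17/3
  d10 = d5*2 + d1 = 35
  d11 = d6 - d1 = 57
  d12 = d9 - d7*3 = 8/3
Walk from origin (0, 0):
  seg 1: up by d9 = 17/3 → (0, 17/3)
  seg 2: left by d11 = 57 → (-57, 17/3)
  seg 3: down by d5 = 16 → (-57, -31/3)
  seg 4: up by d4 = 12 → (-57, 5/3)
  seg 5: left by d2 = 8/3 → (-179/3, 5/3)
  seg 6: down by d7 = 1 → (-179/3, 2/3)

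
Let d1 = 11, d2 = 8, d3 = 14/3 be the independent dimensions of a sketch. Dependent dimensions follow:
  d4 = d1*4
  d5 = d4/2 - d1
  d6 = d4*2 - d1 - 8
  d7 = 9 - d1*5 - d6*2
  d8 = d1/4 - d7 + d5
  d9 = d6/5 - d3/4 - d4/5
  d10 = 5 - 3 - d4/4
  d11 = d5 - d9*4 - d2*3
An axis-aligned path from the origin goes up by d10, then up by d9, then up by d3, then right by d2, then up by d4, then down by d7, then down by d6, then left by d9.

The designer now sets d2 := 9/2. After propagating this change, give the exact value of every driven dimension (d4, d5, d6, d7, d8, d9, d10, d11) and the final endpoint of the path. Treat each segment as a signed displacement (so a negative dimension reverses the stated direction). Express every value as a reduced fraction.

Apply edit: d2 := 9/2
  d4 = d1*4 = 44
  d5 = d4/2 - d1 = 11
  d6 = d4*2 - d1 - 8 = 69
  d7 = 9 - d1*5 - d6*2 = -184
  d8 = d1/4 - d7 + d5 = 791/4
  d9 = d6/5 - d3/4 - d4/5 = 23/6
  d10 = 5 - 3 - d4/4 = -9
  d11 = d5 - d9*4 - d2*3 = -107/6
Walk from origin (0, 0):
  seg 1: up by d10 = -9 → (0, -9)
  seg 2: up by d9 = 23/6 → (0, -31/6)
  seg 3: up by d3 = 14/3 → (0, -1/2)
  seg 4: right by d2 = 9/2 → (9/2, -1/2)
  seg 5: up by d4 = 44 → (9/2, 87/2)
  seg 6: down by d7 = -184 → (9/2, 455/2)
  seg 7: down by d6 = 69 → (9/2, 317/2)
  seg 8: left by d9 = 23/6 → (2/3, 317/2)

d4 = 44
d5 = 11
d6 = 69
d7 = -184
d8 = 791/4
d9 = 23/6
d10 = -9
d11 = -107/6
endpoint = (2/3, 317/2)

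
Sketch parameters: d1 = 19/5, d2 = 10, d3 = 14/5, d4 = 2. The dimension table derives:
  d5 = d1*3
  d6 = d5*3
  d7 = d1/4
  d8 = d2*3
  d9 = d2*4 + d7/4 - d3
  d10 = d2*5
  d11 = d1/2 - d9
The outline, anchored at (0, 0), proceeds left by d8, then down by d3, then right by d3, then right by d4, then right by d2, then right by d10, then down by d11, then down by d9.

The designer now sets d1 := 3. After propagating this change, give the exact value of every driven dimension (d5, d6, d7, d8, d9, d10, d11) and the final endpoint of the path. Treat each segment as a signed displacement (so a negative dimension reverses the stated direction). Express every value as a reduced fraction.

Apply edit: d1 := 3
  d5 = d1*3 = 9
  d6 = d5*3 = 27
  d7 = d1/4 = 3/4
  d8 = d2*3 = 30
  d9 = d2*4 + d7/4 - d3 = 2991/80
  d10 = d2*5 = 50
  d11 = d1/2 - d9 = -2871/80
Walk from origin (0, 0):
  seg 1: left by d8 = 30 → (-30, 0)
  seg 2: down by d3 = 14/5 → (-30, -14/5)
  seg 3: right by d3 = 14/5 → (-136/5, -14/5)
  seg 4: right by d4 = 2 → (-126/5, -14/5)
  seg 5: right by d2 = 10 → (-76/5, -14/5)
  seg 6: right by d10 = 50 → (174/5, -14/5)
  seg 7: down by d11 = -2871/80 → (174/5, 2647/80)
  seg 8: down by d9 = 2991/80 → (174/5, -43/10)

d5 = 9
d6 = 27
d7 = 3/4
d8 = 30
d9 = 2991/80
d10 = 50
d11 = -2871/80
endpoint = (174/5, -43/10)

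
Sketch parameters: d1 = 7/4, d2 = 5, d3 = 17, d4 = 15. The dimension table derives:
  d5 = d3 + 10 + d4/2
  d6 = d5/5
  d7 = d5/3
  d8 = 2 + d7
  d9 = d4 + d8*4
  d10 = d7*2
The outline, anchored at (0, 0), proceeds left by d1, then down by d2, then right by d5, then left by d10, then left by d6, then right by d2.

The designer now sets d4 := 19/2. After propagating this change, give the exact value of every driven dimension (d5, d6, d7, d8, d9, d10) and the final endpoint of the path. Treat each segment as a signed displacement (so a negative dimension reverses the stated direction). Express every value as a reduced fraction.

Apply edit: d4 := 19/2
  d5 = d3 + 10 + d4/2 = 127/4
  d6 = d5/5 = 127/20
  d7 = d5/3 = 127/12
  d8 = 2 + d7 = 151/12
  d9 = d4 + d8*4 = 359/6
  d10 = d7*2 = 127/6
Walk from origin (0, 0):
  seg 1: left by d1 = 7/4 → (-7/4, 0)
  seg 2: down by d2 = 5 → (-7/4, -5)
  seg 3: right by d5 = 127/4 → (30, -5)
  seg 4: left by d10 = 127/6 → (53/6, -5)
  seg 5: left by d6 = 127/20 → (149/60, -5)
  seg 6: right by d2 = 5 → (449/60, -5)

d5 = 127/4
d6 = 127/20
d7 = 127/12
d8 = 151/12
d9 = 359/6
d10 = 127/6
endpoint = (449/60, -5)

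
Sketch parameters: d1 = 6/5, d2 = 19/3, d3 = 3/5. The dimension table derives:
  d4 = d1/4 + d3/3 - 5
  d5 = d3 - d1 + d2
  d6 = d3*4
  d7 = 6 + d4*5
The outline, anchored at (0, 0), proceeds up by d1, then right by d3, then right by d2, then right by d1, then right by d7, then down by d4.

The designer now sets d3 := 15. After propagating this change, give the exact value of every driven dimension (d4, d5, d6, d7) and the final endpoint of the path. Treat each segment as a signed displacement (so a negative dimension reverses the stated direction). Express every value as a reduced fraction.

d4 = 3/10
d5 = 302/15
d6 = 60
d7 = 15/2
endpoint = (901/30, 9/10)

Apply edit: d3 := 15
  d4 = d1/4 + d3/3 - 5 = 3/10
  d5 = d3 - d1 + d2 = 302/15
  d6 = d3*4 = 60
  d7 = 6 + d4*5 = 15/2
Walk from origin (0, 0):
  seg 1: up by d1 = 6/5 → (0, 6/5)
  seg 2: right by d3 = 15 → (15, 6/5)
  seg 3: right by d2 = 19/3 → (64/3, 6/5)
  seg 4: right by d1 = 6/5 → (338/15, 6/5)
  seg 5: right by d7 = 15/2 → (901/30, 6/5)
  seg 6: down by d4 = 3/10 → (901/30, 9/10)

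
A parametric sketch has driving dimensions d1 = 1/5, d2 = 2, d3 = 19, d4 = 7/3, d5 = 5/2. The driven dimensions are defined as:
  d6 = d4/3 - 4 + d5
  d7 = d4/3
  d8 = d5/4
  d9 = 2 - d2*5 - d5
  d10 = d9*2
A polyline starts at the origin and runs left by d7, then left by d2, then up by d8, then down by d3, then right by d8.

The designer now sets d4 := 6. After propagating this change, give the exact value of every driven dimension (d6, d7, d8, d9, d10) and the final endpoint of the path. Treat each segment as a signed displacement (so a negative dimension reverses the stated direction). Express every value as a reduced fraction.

d6 = 1/2
d7 = 2
d8 = 5/8
d9 = -21/2
d10 = -21
endpoint = (-27/8, -147/8)

Apply edit: d4 := 6
  d6 = d4/3 - 4 + d5 = 1/2
  d7 = d4/3 = 2
  d8 = d5/4 = 5/8
  d9 = 2 - d2*5 - d5 = -21/2
  d10 = d9*2 = -21
Walk from origin (0, 0):
  seg 1: left by d7 = 2 → (-2, 0)
  seg 2: left by d2 = 2 → (-4, 0)
  seg 3: up by d8 = 5/8 → (-4, 5/8)
  seg 4: down by d3 = 19 → (-4, -147/8)
  seg 5: right by d8 = 5/8 → (-27/8, -147/8)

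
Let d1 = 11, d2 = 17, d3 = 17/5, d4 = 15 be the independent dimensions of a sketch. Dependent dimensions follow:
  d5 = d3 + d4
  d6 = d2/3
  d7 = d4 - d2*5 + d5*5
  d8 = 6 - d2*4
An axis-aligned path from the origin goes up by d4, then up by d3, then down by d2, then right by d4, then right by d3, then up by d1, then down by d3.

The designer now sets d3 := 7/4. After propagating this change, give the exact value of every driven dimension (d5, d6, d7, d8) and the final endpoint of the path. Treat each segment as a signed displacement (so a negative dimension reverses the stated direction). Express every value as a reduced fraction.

Apply edit: d3 := 7/4
  d5 = d3 + d4 = 67/4
  d6 = d2/3 = 17/3
  d7 = d4 - d2*5 + d5*5 = 55/4
  d8 = 6 - d2*4 = -62
Walk from origin (0, 0):
  seg 1: up by d4 = 15 → (0, 15)
  seg 2: up by d3 = 7/4 → (0, 67/4)
  seg 3: down by d2 = 17 → (0, -1/4)
  seg 4: right by d4 = 15 → (15, -1/4)
  seg 5: right by d3 = 7/4 → (67/4, -1/4)
  seg 6: up by d1 = 11 → (67/4, 43/4)
  seg 7: down by d3 = 7/4 → (67/4, 9)

d5 = 67/4
d6 = 17/3
d7 = 55/4
d8 = -62
endpoint = (67/4, 9)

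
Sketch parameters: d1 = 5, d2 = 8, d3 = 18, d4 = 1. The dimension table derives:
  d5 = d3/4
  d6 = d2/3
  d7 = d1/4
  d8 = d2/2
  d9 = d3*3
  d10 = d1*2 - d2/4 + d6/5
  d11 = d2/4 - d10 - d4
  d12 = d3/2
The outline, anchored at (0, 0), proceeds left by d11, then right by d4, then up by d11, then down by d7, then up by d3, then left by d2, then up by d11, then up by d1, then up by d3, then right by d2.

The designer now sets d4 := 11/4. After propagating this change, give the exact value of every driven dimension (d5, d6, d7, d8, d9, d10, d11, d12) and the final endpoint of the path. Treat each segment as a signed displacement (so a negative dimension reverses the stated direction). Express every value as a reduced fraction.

Apply edit: d4 := 11/4
  d5 = d3/4 = 9/2
  d6 = d2/3 = 8/3
  d7 = d1/4 = 5/4
  d8 = d2/2 = 4
  d9 = d3*3 = 54
  d10 = d1*2 - d2/4 + d6/5 = 128/15
  d11 = d2/4 - d10 - d4 = -557/60
  d12 = d3/2 = 9
Walk from origin (0, 0):
  seg 1: left by d11 = -557/60 → (557/60, 0)
  seg 2: right by d4 = 11/4 → (361/30, 0)
  seg 3: up by d11 = -557/60 → (361/30, -557/60)
  seg 4: down by d7 = 5/4 → (361/30, -158/15)
  seg 5: up by d3 = 18 → (361/30, 112/15)
  seg 6: left by d2 = 8 → (121/30, 112/15)
  seg 7: up by d11 = -557/60 → (121/30, -109/60)
  seg 8: up by d1 = 5 → (121/30, 191/60)
  seg 9: up by d3 = 18 → (121/30, 1271/60)
  seg 10: right by d2 = 8 → (361/30, 1271/60)

d5 = 9/2
d6 = 8/3
d7 = 5/4
d8 = 4
d9 = 54
d10 = 128/15
d11 = -557/60
d12 = 9
endpoint = (361/30, 1271/60)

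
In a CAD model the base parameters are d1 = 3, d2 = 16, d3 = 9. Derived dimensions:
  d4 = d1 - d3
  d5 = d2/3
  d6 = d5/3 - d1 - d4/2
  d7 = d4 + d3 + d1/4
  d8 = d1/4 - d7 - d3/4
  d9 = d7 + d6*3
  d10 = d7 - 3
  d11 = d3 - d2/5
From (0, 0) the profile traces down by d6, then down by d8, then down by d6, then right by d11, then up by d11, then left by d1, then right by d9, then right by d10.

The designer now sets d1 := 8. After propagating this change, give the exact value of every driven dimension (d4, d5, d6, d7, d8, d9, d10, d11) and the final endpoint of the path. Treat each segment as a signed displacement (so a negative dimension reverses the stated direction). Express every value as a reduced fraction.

Apply edit: d1 := 8
  d4 = d1 - d3 = -1
  d5 = d2/3 = 16/3
  d6 = d5/3 - d1 - d4/2 = -103/18
  d7 = d4 + d3 + d1/4 = 10
  d8 = d1/4 - d7 - d3/4 = -41/4
  d9 = d7 + d6*3 = -43/6
  d10 = d7 - 3 = 7
  d11 = d3 - d2/5 = 29/5
Walk from origin (0, 0):
  seg 1: down by d6 = -103/18 → (0, 103/18)
  seg 2: down by d8 = -41/4 → (0, 575/36)
  seg 3: down by d6 = -103/18 → (0, 781/36)
  seg 4: right by d11 = 29/5 → (29/5, 781/36)
  seg 5: up by d11 = 29/5 → (29/5, 4949/180)
  seg 6: left by d1 = 8 → (-11/5, 4949/180)
  seg 7: right by d9 = -43/6 → (-281/30, 4949/180)
  seg 8: right by d10 = 7 → (-71/30, 4949/180)

d4 = -1
d5 = 16/3
d6 = -103/18
d7 = 10
d8 = -41/4
d9 = -43/6
d10 = 7
d11 = 29/5
endpoint = (-71/30, 4949/180)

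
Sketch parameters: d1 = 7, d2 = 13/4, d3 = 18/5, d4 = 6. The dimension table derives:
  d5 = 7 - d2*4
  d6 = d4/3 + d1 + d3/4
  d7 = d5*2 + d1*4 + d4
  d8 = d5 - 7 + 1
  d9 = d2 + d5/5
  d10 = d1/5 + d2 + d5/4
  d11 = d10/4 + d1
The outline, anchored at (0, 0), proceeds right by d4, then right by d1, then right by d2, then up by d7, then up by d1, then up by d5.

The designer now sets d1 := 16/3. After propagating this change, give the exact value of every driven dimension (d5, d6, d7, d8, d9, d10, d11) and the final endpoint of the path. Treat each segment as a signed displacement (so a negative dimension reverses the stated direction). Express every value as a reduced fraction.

d5 = -6
d6 = 247/30
d7 = 46/3
d8 = -12
d9 = 41/20
d10 = 169/60
d11 = 483/80
endpoint = (175/12, 44/3)

Apply edit: d1 := 16/3
  d5 = 7 - d2*4 = -6
  d6 = d4/3 + d1 + d3/4 = 247/30
  d7 = d5*2 + d1*4 + d4 = 46/3
  d8 = d5 - 7 + 1 = -12
  d9 = d2 + d5/5 = 41/20
  d10 = d1/5 + d2 + d5/4 = 169/60
  d11 = d10/4 + d1 = 483/80
Walk from origin (0, 0):
  seg 1: right by d4 = 6 → (6, 0)
  seg 2: right by d1 = 16/3 → (34/3, 0)
  seg 3: right by d2 = 13/4 → (175/12, 0)
  seg 4: up by d7 = 46/3 → (175/12, 46/3)
  seg 5: up by d1 = 16/3 → (175/12, 62/3)
  seg 6: up by d5 = -6 → (175/12, 44/3)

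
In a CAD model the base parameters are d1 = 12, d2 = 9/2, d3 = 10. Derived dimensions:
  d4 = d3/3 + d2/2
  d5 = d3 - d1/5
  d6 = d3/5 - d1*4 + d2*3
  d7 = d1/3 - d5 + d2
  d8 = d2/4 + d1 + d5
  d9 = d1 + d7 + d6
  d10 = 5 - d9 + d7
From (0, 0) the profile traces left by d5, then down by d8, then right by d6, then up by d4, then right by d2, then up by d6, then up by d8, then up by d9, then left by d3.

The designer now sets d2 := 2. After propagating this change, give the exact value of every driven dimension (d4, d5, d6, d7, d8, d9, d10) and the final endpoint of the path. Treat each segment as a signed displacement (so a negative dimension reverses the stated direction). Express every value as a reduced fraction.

Apply edit: d2 := 2
  d4 = d3/3 + d2/2 = 13/3
  d5 = d3 - d1/5 = 38/5
  d6 = d3/5 - d1*4 + d2*3 = -40
  d7 = d1/3 - d5 + d2 = -8/5
  d8 = d2/4 + d1 + d5 = 201/10
  d9 = d1 + d7 + d6 = -148/5
  d10 = 5 - d9 + d7 = 33
Walk from origin (0, 0):
  seg 1: left by d5 = 38/5 → (-38/5, 0)
  seg 2: down by d8 = 201/10 → (-38/5, -201/10)
  seg 3: right by d6 = -40 → (-238/5, -201/10)
  seg 4: up by d4 = 13/3 → (-238/5, -473/30)
  seg 5: right by d2 = 2 → (-228/5, -473/30)
  seg 6: up by d6 = -40 → (-228/5, -1673/30)
  seg 7: up by d8 = 201/10 → (-228/5, -107/3)
  seg 8: up by d9 = -148/5 → (-228/5, -979/15)
  seg 9: left by d3 = 10 → (-278/5, -979/15)

d4 = 13/3
d5 = 38/5
d6 = -40
d7 = -8/5
d8 = 201/10
d9 = -148/5
d10 = 33
endpoint = (-278/5, -979/15)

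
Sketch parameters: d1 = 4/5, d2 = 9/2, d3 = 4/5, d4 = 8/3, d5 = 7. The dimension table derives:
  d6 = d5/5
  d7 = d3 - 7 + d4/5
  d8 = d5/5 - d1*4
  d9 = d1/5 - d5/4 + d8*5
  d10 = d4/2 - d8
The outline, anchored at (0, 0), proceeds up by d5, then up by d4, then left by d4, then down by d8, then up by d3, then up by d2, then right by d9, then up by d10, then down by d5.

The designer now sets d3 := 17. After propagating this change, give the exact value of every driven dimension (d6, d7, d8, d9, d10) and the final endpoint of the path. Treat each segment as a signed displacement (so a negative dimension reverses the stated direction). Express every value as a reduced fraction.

Apply edit: d3 := 17
  d6 = d5/5 = 7/5
  d7 = d3 - 7 + d4/5 = 158/15
  d8 = d5/5 - d1*4 = -9/5
  d9 = d1/5 - d5/4 + d8*5 = -1059/100
  d10 = d4/2 - d8 = 47/15
Walk from origin (0, 0):
  seg 1: up by d5 = 7 → (0, 7)
  seg 2: up by d4 = 8/3 → (0, 29/3)
  seg 3: left by d4 = 8/3 → (-8/3, 29/3)
  seg 4: down by d8 = -9/5 → (-8/3, 172/15)
  seg 5: up by d3 = 17 → (-8/3, 427/15)
  seg 6: up by d2 = 9/2 → (-8/3, 989/30)
  seg 7: right by d9 = -1059/100 → (-3977/300, 989/30)
  seg 8: up by d10 = 47/15 → (-3977/300, 361/10)
  seg 9: down by d5 = 7 → (-3977/300, 291/10)

d6 = 7/5
d7 = 158/15
d8 = -9/5
d9 = -1059/100
d10 = 47/15
endpoint = (-3977/300, 291/10)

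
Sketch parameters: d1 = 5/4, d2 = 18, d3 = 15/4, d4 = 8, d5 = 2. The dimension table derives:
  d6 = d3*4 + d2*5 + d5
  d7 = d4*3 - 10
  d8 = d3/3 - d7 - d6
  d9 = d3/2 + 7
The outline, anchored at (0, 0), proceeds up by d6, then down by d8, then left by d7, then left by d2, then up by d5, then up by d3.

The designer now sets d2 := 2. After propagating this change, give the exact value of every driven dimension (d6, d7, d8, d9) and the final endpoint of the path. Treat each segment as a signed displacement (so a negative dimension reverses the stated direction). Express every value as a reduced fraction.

d6 = 27
d7 = 14
d8 = -159/4
d9 = 71/8
endpoint = (-16, 145/2)

Apply edit: d2 := 2
  d6 = d3*4 + d2*5 + d5 = 27
  d7 = d4*3 - 10 = 14
  d8 = d3/3 - d7 - d6 = -159/4
  d9 = d3/2 + 7 = 71/8
Walk from origin (0, 0):
  seg 1: up by d6 = 27 → (0, 27)
  seg 2: down by d8 = -159/4 → (0, 267/4)
  seg 3: left by d7 = 14 → (-14, 267/4)
  seg 4: left by d2 = 2 → (-16, 267/4)
  seg 5: up by d5 = 2 → (-16, 275/4)
  seg 6: up by d3 = 15/4 → (-16, 145/2)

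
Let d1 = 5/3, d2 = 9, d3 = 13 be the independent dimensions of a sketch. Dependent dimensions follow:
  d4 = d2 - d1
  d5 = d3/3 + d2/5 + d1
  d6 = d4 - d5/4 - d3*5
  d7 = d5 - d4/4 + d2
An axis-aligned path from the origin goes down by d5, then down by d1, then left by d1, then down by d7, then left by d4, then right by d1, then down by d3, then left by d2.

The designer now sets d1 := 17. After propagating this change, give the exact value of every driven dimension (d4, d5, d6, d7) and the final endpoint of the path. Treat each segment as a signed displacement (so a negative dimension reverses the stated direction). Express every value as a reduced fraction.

d4 = -8
d5 = 347/15
d6 = -4727/60
d7 = 512/15
endpoint = (-1, -1309/15)

Apply edit: d1 := 17
  d4 = d2 - d1 = -8
  d5 = d3/3 + d2/5 + d1 = 347/15
  d6 = d4 - d5/4 - d3*5 = -4727/60
  d7 = d5 - d4/4 + d2 = 512/15
Walk from origin (0, 0):
  seg 1: down by d5 = 347/15 → (0, -347/15)
  seg 2: down by d1 = 17 → (0, -602/15)
  seg 3: left by d1 = 17 → (-17, -602/15)
  seg 4: down by d7 = 512/15 → (-17, -1114/15)
  seg 5: left by d4 = -8 → (-9, -1114/15)
  seg 6: right by d1 = 17 → (8, -1114/15)
  seg 7: down by d3 = 13 → (8, -1309/15)
  seg 8: left by d2 = 9 → (-1, -1309/15)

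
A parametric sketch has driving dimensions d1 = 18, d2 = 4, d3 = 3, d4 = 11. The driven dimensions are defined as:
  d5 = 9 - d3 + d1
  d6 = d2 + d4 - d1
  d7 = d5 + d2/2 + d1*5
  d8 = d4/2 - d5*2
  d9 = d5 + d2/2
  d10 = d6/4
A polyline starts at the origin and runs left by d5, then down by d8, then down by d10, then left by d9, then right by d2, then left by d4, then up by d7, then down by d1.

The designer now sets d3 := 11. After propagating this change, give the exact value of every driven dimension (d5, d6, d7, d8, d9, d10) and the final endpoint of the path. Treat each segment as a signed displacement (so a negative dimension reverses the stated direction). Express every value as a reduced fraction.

Apply edit: d3 := 11
  d5 = 9 - d3 + d1 = 16
  d6 = d2 + d4 - d1 = -3
  d7 = d5 + d2/2 + d1*5 = 108
  d8 = d4/2 - d5*2 = -53/2
  d9 = d5 + d2/2 = 18
  d10 = d6/4 = -3/4
Walk from origin (0, 0):
  seg 1: left by d5 = 16 → (-16, 0)
  seg 2: down by d8 = -53/2 → (-16, 53/2)
  seg 3: down by d10 = -3/4 → (-16, 109/4)
  seg 4: left by d9 = 18 → (-34, 109/4)
  seg 5: right by d2 = 4 → (-30, 109/4)
  seg 6: left by d4 = 11 → (-41, 109/4)
  seg 7: up by d7 = 108 → (-41, 541/4)
  seg 8: down by d1 = 18 → (-41, 469/4)

d5 = 16
d6 = -3
d7 = 108
d8 = -53/2
d9 = 18
d10 = -3/4
endpoint = (-41, 469/4)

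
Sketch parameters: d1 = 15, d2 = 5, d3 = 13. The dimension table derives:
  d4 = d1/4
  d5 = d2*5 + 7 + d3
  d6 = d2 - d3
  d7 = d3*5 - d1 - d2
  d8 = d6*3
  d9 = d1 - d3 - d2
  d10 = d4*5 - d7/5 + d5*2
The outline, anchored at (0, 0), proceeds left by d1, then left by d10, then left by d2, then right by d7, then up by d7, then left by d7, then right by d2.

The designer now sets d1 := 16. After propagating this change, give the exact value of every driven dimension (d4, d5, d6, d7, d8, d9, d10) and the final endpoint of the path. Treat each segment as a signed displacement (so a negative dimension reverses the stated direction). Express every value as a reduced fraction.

d4 = 4
d5 = 45
d6 = -8
d7 = 44
d8 = -24
d9 = -2
d10 = 506/5
endpoint = (-586/5, 44)

Apply edit: d1 := 16
  d4 = d1/4 = 4
  d5 = d2*5 + 7 + d3 = 45
  d6 = d2 - d3 = -8
  d7 = d3*5 - d1 - d2 = 44
  d8 = d6*3 = -24
  d9 = d1 - d3 - d2 = -2
  d10 = d4*5 - d7/5 + d5*2 = 506/5
Walk from origin (0, 0):
  seg 1: left by d1 = 16 → (-16, 0)
  seg 2: left by d10 = 506/5 → (-586/5, 0)
  seg 3: left by d2 = 5 → (-611/5, 0)
  seg 4: right by d7 = 44 → (-391/5, 0)
  seg 5: up by d7 = 44 → (-391/5, 44)
  seg 6: left by d7 = 44 → (-611/5, 44)
  seg 7: right by d2 = 5 → (-586/5, 44)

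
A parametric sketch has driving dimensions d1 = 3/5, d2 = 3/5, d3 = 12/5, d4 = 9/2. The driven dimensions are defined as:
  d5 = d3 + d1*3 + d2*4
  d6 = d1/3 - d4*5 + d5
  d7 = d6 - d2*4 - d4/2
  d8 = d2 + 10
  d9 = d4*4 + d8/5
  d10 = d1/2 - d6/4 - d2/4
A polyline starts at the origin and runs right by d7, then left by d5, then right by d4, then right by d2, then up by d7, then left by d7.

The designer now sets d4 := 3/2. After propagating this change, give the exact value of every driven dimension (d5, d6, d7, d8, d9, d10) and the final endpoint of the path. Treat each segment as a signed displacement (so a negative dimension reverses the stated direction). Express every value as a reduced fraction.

d5 = 33/5
d6 = -7/10
d7 = -77/20
d8 = 53/5
d9 = 203/25
d10 = 13/40
endpoint = (-9/2, -77/20)

Apply edit: d4 := 3/2
  d5 = d3 + d1*3 + d2*4 = 33/5
  d6 = d1/3 - d4*5 + d5 = -7/10
  d7 = d6 - d2*4 - d4/2 = -77/20
  d8 = d2 + 10 = 53/5
  d9 = d4*4 + d8/5 = 203/25
  d10 = d1/2 - d6/4 - d2/4 = 13/40
Walk from origin (0, 0):
  seg 1: right by d7 = -77/20 → (-77/20, 0)
  seg 2: left by d5 = 33/5 → (-209/20, 0)
  seg 3: right by d4 = 3/2 → (-179/20, 0)
  seg 4: right by d2 = 3/5 → (-167/20, 0)
  seg 5: up by d7 = -77/20 → (-167/20, -77/20)
  seg 6: left by d7 = -77/20 → (-9/2, -77/20)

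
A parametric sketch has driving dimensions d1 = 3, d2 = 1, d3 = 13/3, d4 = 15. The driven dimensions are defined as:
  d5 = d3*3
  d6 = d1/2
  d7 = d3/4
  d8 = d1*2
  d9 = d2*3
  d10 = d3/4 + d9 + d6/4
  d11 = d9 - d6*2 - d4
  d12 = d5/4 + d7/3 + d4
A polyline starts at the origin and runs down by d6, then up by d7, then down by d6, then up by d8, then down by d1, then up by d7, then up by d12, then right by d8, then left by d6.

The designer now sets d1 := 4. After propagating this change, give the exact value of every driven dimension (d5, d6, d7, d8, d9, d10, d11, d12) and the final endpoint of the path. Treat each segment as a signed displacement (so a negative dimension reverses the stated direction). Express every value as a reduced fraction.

Apply edit: d1 := 4
  d5 = d3*3 = 13
  d6 = d1/2 = 2
  d7 = d3/4 = 13/12
  d8 = d1*2 = 8
  d9 = d2*3 = 3
  d10 = d3/4 + d9 + d6/4 = 55/12
  d11 = d9 - d6*2 - d4 = -16
  d12 = d5/4 + d7/3 + d4 = 335/18
Walk from origin (0, 0):
  seg 1: down by d6 = 2 → (0, -2)
  seg 2: up by d7 = 13/12 → (0, -11/12)
  seg 3: down by d6 = 2 → (0, -35/12)
  seg 4: up by d8 = 8 → (0, 61/12)
  seg 5: down by d1 = 4 → (0, 13/12)
  seg 6: up by d7 = 13/12 → (0, 13/6)
  seg 7: up by d12 = 335/18 → (0, 187/9)
  seg 8: right by d8 = 8 → (8, 187/9)
  seg 9: left by d6 = 2 → (6, 187/9)

d5 = 13
d6 = 2
d7 = 13/12
d8 = 8
d9 = 3
d10 = 55/12
d11 = -16
d12 = 335/18
endpoint = (6, 187/9)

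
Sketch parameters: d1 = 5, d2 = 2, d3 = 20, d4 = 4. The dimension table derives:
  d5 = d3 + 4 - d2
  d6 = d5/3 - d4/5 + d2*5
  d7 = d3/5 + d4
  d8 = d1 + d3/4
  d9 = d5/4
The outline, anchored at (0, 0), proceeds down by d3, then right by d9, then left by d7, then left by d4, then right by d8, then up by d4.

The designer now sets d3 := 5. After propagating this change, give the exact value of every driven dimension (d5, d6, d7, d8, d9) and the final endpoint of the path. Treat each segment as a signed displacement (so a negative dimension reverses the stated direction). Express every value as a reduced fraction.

d5 = 7
d6 = 173/15
d7 = 5
d8 = 25/4
d9 = 7/4
endpoint = (-1, -1)

Apply edit: d3 := 5
  d5 = d3 + 4 - d2 = 7
  d6 = d5/3 - d4/5 + d2*5 = 173/15
  d7 = d3/5 + d4 = 5
  d8 = d1 + d3/4 = 25/4
  d9 = d5/4 = 7/4
Walk from origin (0, 0):
  seg 1: down by d3 = 5 → (0, -5)
  seg 2: right by d9 = 7/4 → (7/4, -5)
  seg 3: left by d7 = 5 → (-13/4, -5)
  seg 4: left by d4 = 4 → (-29/4, -5)
  seg 5: right by d8 = 25/4 → (-1, -5)
  seg 6: up by d4 = 4 → (-1, -1)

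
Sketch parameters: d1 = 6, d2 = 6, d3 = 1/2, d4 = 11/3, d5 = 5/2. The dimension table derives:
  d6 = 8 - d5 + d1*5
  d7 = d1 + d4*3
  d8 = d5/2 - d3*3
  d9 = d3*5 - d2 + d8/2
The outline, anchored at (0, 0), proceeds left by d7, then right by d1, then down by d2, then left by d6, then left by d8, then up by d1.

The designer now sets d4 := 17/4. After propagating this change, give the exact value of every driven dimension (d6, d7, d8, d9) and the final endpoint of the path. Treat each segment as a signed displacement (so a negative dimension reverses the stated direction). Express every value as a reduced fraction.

d6 = 71/2
d7 = 75/4
d8 = -1/4
d9 = -29/8
endpoint = (-48, 0)

Apply edit: d4 := 17/4
  d6 = 8 - d5 + d1*5 = 71/2
  d7 = d1 + d4*3 = 75/4
  d8 = d5/2 - d3*3 = -1/4
  d9 = d3*5 - d2 + d8/2 = -29/8
Walk from origin (0, 0):
  seg 1: left by d7 = 75/4 → (-75/4, 0)
  seg 2: right by d1 = 6 → (-51/4, 0)
  seg 3: down by d2 = 6 → (-51/4, -6)
  seg 4: left by d6 = 71/2 → (-193/4, -6)
  seg 5: left by d8 = -1/4 → (-48, -6)
  seg 6: up by d1 = 6 → (-48, 0)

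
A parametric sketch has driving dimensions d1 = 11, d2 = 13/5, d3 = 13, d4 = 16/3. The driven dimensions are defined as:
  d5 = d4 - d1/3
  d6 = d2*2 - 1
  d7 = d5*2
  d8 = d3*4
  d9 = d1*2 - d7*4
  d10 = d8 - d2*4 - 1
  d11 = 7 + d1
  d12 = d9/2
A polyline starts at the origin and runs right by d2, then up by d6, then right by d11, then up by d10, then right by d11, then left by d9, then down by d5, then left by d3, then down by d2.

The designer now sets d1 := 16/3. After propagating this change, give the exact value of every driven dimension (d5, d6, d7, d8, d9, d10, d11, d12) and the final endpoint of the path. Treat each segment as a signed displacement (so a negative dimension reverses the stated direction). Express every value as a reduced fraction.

Apply edit: d1 := 16/3
  d5 = d4 - d1/3 = 32/9
  d6 = d2*2 - 1 = 21/5
  d7 = d5*2 = 64/9
  d8 = d3*4 = 52
  d9 = d1*2 - d7*4 = -160/9
  d10 = d8 - d2*4 - 1 = 203/5
  d11 = 7 + d1 = 37/3
  d12 = d9/2 = -80/9
Walk from origin (0, 0):
  seg 1: right by d2 = 13/5 → (13/5, 0)
  seg 2: up by d6 = 21/5 → (13/5, 21/5)
  seg 3: right by d11 = 37/3 → (224/15, 21/5)
  seg 4: up by d10 = 203/5 → (224/15, 224/5)
  seg 5: right by d11 = 37/3 → (409/15, 224/5)
  seg 6: left by d9 = -160/9 → (2027/45, 224/5)
  seg 7: down by d5 = 32/9 → (2027/45, 1856/45)
  seg 8: left by d3 = 13 → (1442/45, 1856/45)
  seg 9: down by d2 = 13/5 → (1442/45, 1739/45)

d5 = 32/9
d6 = 21/5
d7 = 64/9
d8 = 52
d9 = -160/9
d10 = 203/5
d11 = 37/3
d12 = -80/9
endpoint = (1442/45, 1739/45)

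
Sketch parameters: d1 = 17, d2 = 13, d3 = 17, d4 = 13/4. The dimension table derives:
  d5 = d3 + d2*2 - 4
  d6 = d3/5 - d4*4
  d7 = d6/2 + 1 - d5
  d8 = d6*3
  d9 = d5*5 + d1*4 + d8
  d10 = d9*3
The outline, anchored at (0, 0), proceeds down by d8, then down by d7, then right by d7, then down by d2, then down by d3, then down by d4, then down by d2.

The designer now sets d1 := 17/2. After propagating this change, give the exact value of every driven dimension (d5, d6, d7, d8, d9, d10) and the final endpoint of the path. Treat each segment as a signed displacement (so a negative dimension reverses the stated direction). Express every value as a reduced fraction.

d5 = 39
d6 = -48/5
d7 = -214/5
d8 = -144/5
d9 = 1001/5
d10 = 3003/5
endpoint = (-214/5, 507/20)

Apply edit: d1 := 17/2
  d5 = d3 + d2*2 - 4 = 39
  d6 = d3/5 - d4*4 = -48/5
  d7 = d6/2 + 1 - d5 = -214/5
  d8 = d6*3 = -144/5
  d9 = d5*5 + d1*4 + d8 = 1001/5
  d10 = d9*3 = 3003/5
Walk from origin (0, 0):
  seg 1: down by d8 = -144/5 → (0, 144/5)
  seg 2: down by d7 = -214/5 → (0, 358/5)
  seg 3: right by d7 = -214/5 → (-214/5, 358/5)
  seg 4: down by d2 = 13 → (-214/5, 293/5)
  seg 5: down by d3 = 17 → (-214/5, 208/5)
  seg 6: down by d4 = 13/4 → (-214/5, 767/20)
  seg 7: down by d2 = 13 → (-214/5, 507/20)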